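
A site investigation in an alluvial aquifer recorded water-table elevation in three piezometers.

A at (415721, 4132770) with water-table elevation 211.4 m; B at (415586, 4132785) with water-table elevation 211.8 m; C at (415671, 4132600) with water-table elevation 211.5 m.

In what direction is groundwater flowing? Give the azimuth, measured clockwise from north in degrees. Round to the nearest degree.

Three-point gradient (reference A): Δ to B = (-135, 15, +0.4), Δ to C = (-50, -170, +0.1).
∂h/∂x = -0.002932, ∂h/∂y = +0.0002743 (det = 23700).
Flow direction (−∇h) has components (+0.002932 E, -0.0002743 N).
Azimuth = atan2(E, N) = atan2(+0.002932, -0.0002743) = 95.3° ≈ 095°.

095°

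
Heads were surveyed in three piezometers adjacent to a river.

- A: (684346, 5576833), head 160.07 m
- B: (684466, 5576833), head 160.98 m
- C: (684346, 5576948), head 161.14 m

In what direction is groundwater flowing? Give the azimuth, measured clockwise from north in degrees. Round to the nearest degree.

219°

∂h/∂x = (160.98 − 160.07) / (684466 − 684346) = +0.007583
∂h/∂y = (161.14 − 160.07) / (5576948 − 5576833) = +0.009304
Flow direction (−∇h) has components (-0.007583 E, -0.009304 N).
Azimuth = atan2(E, N) = atan2(-0.007583, -0.009304) = 219.2° ≈ 219°.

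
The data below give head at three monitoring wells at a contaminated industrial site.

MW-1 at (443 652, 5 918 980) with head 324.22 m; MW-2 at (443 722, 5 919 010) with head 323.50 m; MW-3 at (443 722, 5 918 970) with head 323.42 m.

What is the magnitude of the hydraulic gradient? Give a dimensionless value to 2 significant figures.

0.011

Differences from MW-1: to MW-2 (Δx, Δy, Δh) = (70, 30, -0.72); to MW-3 = (70, -10, -0.80).
Solve a·Δx + b·Δy = Δh: det = 70·(-10) − 70·30 = -2800.
∂h/∂x = [(-0.72)·(-10) − (-0.80)·30] / -2800 = -0.01114
∂h/∂y = [70·(-0.80) − 70·(-0.72)] / -2800 = +0.002000
|∇h| = √(-0.01114² + 0.002000²) = 0.01132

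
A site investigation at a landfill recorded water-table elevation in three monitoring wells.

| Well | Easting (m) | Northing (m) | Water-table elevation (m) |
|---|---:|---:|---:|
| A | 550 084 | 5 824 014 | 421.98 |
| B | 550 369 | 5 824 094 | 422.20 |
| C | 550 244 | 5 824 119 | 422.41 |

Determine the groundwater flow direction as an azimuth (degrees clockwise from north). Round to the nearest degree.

173°

Differences from A: to B (Δx, Δy, Δh) = (285, 80, +0.22); to C = (160, 105, +0.43).
Determinant of the coordinate differences = 285·105 − 160·80 = 17125.
∂h/∂x = [(+0.22)·105 − (+0.43)·80] / 17125 = -0.0006599
∂h/∂y = [285·(+0.43) − 160·(+0.22)] / 17125 = +0.005101
Flow direction (−∇h) has components (+0.0006599 E, -0.005101 N).
Azimuth = atan2(E, N) = atan2(+0.0006599, -0.005101) = 172.6° ≈ 173°.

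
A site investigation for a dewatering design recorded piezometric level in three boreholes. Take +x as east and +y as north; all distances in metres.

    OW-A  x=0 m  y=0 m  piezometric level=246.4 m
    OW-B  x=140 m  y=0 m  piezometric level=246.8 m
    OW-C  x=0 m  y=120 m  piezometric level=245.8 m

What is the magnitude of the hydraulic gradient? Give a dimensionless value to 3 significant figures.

0.00576

∂h/∂x = (246.8 − 246.4) / (140 − 0) = +0.002857
∂h/∂y = (245.8 − 246.4) / (120 − 0) = -0.005000
|∇h| = √(0.002857² + -0.005000²) = 0.005759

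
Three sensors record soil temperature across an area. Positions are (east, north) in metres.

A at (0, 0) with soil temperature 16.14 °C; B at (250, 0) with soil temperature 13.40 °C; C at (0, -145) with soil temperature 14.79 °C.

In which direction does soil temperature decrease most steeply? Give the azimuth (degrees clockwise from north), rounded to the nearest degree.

∂T/∂x = (13.40 − 16.14) / (250 − 0) = -0.01096
∂T/∂y = (14.79 − 16.14) / (-145 − 0) = +0.009310
Steepest decrease is along −∇f: components (+0.01096 E, -0.009310 N).
Azimuth = atan2(+0.01096, -0.009310) = 130.3° ≈ 130°.

130°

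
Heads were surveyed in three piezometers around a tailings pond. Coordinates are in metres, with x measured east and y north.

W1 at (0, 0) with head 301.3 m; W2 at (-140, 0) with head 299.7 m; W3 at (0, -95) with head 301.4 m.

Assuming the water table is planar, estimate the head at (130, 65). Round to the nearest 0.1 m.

∂h/∂x = (299.7 − 301.3) / (-140 − 0) = +0.01143
∂h/∂y = (301.4 − 301.3) / (-95 − 0) = -0.001053
h(130, 65) = 301.3 + (+0.01143)·(130) + (-0.001053)·(65) = 301.3 +1.486 -0.068 = 302.717 m.

302.7 m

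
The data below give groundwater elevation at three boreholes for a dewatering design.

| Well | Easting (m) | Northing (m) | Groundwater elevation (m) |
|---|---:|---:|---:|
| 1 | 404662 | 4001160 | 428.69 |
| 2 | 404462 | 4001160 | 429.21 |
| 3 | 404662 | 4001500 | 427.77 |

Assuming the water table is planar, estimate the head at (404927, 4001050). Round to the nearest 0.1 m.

∂h/∂x = (429.21 − 428.69) / (404462 − 404662) = -0.002600
∂h/∂y = (427.77 − 428.69) / (4001500 − 4001160) = -0.002706
h(404927, 4001050) = 428.69 + (-0.002600)·(265) + (-0.002706)·(-110) = 428.69 -0.689 +0.298 = 428.299 m.

428.3 m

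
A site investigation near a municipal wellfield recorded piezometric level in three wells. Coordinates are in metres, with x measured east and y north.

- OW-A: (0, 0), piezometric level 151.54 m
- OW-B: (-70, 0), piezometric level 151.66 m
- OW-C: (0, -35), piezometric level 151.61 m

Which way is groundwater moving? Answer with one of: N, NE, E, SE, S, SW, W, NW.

NE

∂h/∂x = (151.66 − 151.54) / (-70 − 0) = -0.001714
∂h/∂y = (151.61 − 151.54) / (-35 − 0) = -0.002000
Flow = −∇h = (+0.001714 east, +0.002000 north), which points northeast.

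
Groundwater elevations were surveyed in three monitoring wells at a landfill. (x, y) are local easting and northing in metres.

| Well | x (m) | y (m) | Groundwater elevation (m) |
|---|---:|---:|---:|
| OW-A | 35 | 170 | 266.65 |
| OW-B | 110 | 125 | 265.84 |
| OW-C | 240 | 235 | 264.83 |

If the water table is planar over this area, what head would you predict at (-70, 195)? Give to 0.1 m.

267.7 m

Differences from OW-A: to OW-B (Δx, Δy, Δh) = (75, -45, -0.81); to OW-C = (205, 65, -1.82).
Determinant of the coordinate differences = 75·65 − 205·(-45) = 14100.
∂h/∂x = [(-0.81)·65 − (-1.82)·(-45)] / 14100 = -0.009543
∂h/∂y = [75·(-1.82) − 205·(-0.81)] / 14100 = +0.002096
h(-70, 195) = 266.65 + (-0.009543)·(-105) + (+0.002096)·(25) = 266.65 +1.002 +0.052 = 267.704 m.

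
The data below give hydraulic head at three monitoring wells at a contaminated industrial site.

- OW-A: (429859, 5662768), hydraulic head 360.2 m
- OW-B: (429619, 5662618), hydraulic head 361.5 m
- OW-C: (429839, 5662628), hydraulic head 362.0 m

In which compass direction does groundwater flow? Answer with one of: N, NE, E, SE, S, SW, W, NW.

Three-point gradient (reference OW-A): Δ to OW-B = (-240, -150, +1.3), Δ to OW-C = (-20, -140, +1.8).
∂h/∂x = +0.002876, ∂h/∂y = -0.01327 (det = 30600).
Flow = −∇h = (-0.002876 east, +0.01327 north), which points north.

N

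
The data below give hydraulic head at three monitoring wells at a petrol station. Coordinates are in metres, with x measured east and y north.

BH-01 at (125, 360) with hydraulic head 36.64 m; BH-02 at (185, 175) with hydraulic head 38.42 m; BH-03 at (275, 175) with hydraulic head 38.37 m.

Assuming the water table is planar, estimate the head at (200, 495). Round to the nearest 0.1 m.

35.3 m

Taking BH-01 as reference: BH-02−BH-01 = (60, -185, +1.78); BH-03−BH-01 = (150, -185, +1.73).
Determinant of the coordinate differences = 60·(-185) − 150·(-185) = 16650.
∂h/∂x = [(+1.78)·(-185) − (+1.73)·(-185)] / 16650 = -0.0005556
∂h/∂y = [60·(+1.73) − 150·(+1.78)] / 16650 = -0.009802
h(200, 495) = 36.64 + (-0.0005556)·(75) + (-0.009802)·(135) = 36.64 -0.042 -1.323 = 35.275 m.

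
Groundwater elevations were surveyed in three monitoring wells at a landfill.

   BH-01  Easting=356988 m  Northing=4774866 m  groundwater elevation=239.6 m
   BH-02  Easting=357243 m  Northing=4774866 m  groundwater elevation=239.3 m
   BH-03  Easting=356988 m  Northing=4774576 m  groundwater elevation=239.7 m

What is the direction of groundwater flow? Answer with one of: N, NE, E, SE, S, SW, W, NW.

E

∂h/∂x = (239.3 − 239.6) / (357243 − 356988) = -0.001176
∂h/∂y = (239.7 − 239.6) / (4774576 − 4774866) = -0.0003448
Flow = −∇h = (+0.001176 east, +0.0003448 north), which points east.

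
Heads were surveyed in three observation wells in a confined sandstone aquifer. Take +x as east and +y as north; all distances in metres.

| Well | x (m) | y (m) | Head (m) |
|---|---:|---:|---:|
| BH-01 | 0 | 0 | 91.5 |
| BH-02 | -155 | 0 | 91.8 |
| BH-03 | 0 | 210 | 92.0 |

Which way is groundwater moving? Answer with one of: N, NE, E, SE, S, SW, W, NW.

SE

∂h/∂x = (91.8 − 91.5) / (-155 − 0) = -0.001935
∂h/∂y = (92.0 − 91.5) / (210 − 0) = +0.002381
Flow = −∇h = (+0.001935 east, -0.002381 north), which points southeast.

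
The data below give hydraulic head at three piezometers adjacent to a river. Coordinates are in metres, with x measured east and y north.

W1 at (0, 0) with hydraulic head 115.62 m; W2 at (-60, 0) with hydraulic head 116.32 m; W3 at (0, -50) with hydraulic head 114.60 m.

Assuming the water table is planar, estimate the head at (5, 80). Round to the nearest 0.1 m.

∂h/∂x = (116.32 − 115.62) / (-60 − 0) = -0.01167
∂h/∂y = (114.60 − 115.62) / (-50 − 0) = +0.02040
h(5, 80) = 115.62 + (-0.01167)·(5) + (+0.02040)·(80) = 115.62 -0.058 +1.632 = 117.194 m.

117.2 m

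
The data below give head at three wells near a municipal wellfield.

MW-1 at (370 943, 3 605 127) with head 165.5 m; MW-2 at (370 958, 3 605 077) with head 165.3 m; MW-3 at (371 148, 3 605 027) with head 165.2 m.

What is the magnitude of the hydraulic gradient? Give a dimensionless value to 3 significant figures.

With h = a·x + b·y + c and MW-1 as origin, the differences give:
  15·a + (-50)·b = -0.2
  205·a + (-100)·b = -0.3
Eliminate b (×(-100) and ×(-50), subtract): 8750·a = 5.00 → a = ∂h/∂x = +0.0005714
Back-substitute: b = ∂h/∂y = +0.004171.
|∇h| = √(0.0005714² + 0.004171²) = 0.00421

0.00421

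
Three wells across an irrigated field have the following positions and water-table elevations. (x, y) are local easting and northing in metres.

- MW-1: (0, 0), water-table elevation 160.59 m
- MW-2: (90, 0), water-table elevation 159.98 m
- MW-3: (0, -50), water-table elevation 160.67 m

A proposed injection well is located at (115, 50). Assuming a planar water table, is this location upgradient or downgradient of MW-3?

∂h/∂x = (159.98 − 160.59) / (90 − 0) = -0.006778
∂h/∂y = (160.67 − 160.59) / (-50 − 0) = -0.001600
Head at (115, 50) = 160.59 + (-0.006778)·(115) + (-0.001600)·(50) = 159.73 m.
That is lower than the 160.67 m at MW-3, so the point is downgradient.

downgradient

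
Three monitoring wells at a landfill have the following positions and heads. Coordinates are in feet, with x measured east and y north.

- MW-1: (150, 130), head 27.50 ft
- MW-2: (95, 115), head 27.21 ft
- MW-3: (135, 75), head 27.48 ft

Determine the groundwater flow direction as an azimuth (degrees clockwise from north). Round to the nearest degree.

With h = a·x + b·y + c and MW-1 as origin, the differences give:
  (-55)·a + (-15)·b = -0.29
  (-15)·a + (-55)·b = -0.02
Eliminate b (×(-55) and ×(-15), subtract): 2800·a = 15.650 → a = ∂h/∂x = +0.005589
Back-substitute: b = ∂h/∂y = -0.001161.
Flow direction (−∇h) has components (-0.005589 E, +0.001161 N).
Azimuth = atan2(E, N) = atan2(-0.005589, +0.001161) = 281.7° ≈ 282°.

282°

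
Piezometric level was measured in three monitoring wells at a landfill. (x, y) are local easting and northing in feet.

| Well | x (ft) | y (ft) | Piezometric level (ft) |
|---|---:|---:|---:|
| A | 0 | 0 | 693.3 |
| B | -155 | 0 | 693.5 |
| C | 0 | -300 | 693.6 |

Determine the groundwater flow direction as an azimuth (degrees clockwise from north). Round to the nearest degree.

052°

∂h/∂x = (693.5 − 693.3) / (-155 − 0) = -0.001290
∂h/∂y = (693.6 − 693.3) / (-300 − 0) = -0.001000
Flow direction (−∇h) has components (+0.001290 E, +0.001000 N).
Azimuth = atan2(E, N) = atan2(+0.001290, +0.001000) = 52.2° ≈ 052°.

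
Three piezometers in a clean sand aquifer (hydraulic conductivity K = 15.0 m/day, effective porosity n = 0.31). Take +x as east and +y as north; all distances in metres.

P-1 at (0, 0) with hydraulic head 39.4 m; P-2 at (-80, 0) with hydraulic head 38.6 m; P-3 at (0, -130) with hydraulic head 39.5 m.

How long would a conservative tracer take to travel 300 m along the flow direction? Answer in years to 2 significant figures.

1.7 years

∂h/∂x = (38.6 − 39.4) / (-80 − 0) = +0.010000
∂h/∂y = (39.5 − 39.4) / (-130 − 0) = -0.0007692
|∇h| = √(0.010000² + -0.0007692²) = 0.01003
Seepage velocity v = K·i/n = 15.0 × 0.01003 / 0.31 = 0.4853 m/day.
t = 300 / 0.4853 = 618.2 days = 1.69 years.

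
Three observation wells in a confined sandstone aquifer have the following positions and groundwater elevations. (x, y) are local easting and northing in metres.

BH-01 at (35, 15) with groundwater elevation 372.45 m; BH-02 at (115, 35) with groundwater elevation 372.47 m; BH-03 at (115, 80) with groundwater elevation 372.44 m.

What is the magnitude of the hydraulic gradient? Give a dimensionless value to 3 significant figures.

Taking BH-01 as reference: BH-02−BH-01 = (80, 20, +0.02); BH-03−BH-01 = (80, 65, -0.01).
Determinant of the coordinate differences = 80·65 − 80·20 = 3600.
∂h/∂x = [(+0.02)·65 − (-0.01)·20] / 3600 = +0.0004167
∂h/∂y = [80·(-0.01) − 80·(+0.02)] / 3600 = -0.0006667
|∇h| = √(0.0004167² + -0.0006667²) = 0.0007862

0.000786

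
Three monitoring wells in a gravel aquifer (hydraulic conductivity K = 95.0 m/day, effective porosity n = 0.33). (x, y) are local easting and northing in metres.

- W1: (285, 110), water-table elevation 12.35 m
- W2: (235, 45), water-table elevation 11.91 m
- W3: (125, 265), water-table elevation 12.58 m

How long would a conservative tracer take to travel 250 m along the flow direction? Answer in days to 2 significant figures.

160 days

Three-point gradient (reference W1): Δ to W2 = (-50, -65, -0.44), Δ to W3 = (-160, 155, +0.23).
∂h/∂x = +0.002934, ∂h/∂y = +0.004512 (det = -18150).
|∇h| = √(0.002934² + 0.004512²) = 0.005382
Seepage velocity v = K·i/n = 95.0 × 0.005382 / 0.33 = 1.549 m/day.
t = 250 / 1.549 = 161.4 days.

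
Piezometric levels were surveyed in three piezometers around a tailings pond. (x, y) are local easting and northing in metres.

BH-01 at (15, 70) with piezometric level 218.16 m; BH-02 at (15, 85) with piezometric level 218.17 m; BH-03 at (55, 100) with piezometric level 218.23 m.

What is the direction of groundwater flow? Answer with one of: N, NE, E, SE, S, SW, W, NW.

With h = a·x + b·y + c and BH-01 as origin, the differences give:
  0·a + 15·b = +0.01
  40·a + 30·b = +0.07
Eliminate b (×30 and ×15, subtract): -600·a = -0.750 → a = ∂h/∂x = +0.001250
Back-substitute: b = ∂h/∂y = +0.0006667.
Flow = −∇h = (-0.001250 east, -0.0006667 north), which points southwest.

SW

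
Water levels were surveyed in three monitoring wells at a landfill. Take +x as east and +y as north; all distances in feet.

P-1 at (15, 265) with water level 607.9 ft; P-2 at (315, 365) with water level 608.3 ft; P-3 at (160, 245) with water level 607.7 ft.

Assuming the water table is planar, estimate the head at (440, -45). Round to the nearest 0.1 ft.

Differences from P-1: to P-2 (Δx, Δy, Δh) = (300, 100, +0.4); to P-3 = (145, -20, -0.2).
Determinant of the coordinate differences = 300·(-20) − 145·100 = -20500.
∂h/∂x = [(+0.4)·(-20) − (-0.2)·100] / -20500 = -0.0005854
∂h/∂y = [300·(-0.2) − 145·(+0.4)] / -20500 = +0.005756
h(440, -45) = 607.9 + (-0.0005854)·(425) + (+0.005756)·(-310) = 607.9 -0.249 -1.784 = 605.867 ft.

605.9 ft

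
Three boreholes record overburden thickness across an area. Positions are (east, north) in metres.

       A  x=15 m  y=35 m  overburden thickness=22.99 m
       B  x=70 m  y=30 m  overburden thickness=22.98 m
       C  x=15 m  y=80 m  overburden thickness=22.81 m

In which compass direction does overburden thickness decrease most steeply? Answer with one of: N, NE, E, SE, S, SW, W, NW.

N

Three-point gradient (reference A): Δ to B = (55, -5, -0.01), Δ to C = (0, 45, -0.18).
∂d/∂x = -0.0005455, ∂d/∂y = -0.004000 (det = 2475).
Steepest decrease is along −∇f = (+0.0005455 E, +0.004000 N) → north.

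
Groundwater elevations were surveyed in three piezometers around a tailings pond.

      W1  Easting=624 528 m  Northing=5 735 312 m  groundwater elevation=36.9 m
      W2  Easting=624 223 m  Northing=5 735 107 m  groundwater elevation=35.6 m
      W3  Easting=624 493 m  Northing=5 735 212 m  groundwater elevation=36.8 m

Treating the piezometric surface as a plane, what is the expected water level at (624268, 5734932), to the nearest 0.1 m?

35.9 m

Three-point gradient (reference W1): Δ to W2 = (-305, -205, -1.3), Δ to W3 = (-35, -100, -0.1).
∂h/∂x = +0.004695, ∂h/∂y = -0.0006431 (det = 23325).
h(624268, 5734932) = 36.9 + (+0.004695)·(-260) + (-0.0006431)·(-380) = 36.9 -1.221 +0.244 = 35.924 m.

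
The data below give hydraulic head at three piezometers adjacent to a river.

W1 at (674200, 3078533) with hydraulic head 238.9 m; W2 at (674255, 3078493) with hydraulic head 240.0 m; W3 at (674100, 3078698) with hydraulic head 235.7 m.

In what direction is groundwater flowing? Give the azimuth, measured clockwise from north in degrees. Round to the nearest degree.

321°

With h = a·x + b·y + c and W1 as origin, the differences give:
  55·a + (-40)·b = +1.1
  (-100)·a + 165·b = -3.2
Eliminate b (×165 and ×(-40), subtract): 5075·a = 53.50 → a = ∂h/∂x = +0.01054
Back-substitute: b = ∂h/∂y = -0.01300.
Flow direction (−∇h) has components (-0.01054 E, +0.01300 N).
Azimuth = atan2(E, N) = atan2(-0.01054, +0.01300) = 321.0° ≈ 321°.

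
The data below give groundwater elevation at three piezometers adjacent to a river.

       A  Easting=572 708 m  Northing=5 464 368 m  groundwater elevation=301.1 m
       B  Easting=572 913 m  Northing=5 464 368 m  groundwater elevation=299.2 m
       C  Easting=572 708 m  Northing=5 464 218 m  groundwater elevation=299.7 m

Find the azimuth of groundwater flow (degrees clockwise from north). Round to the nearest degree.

135°

∂h/∂x = (299.2 − 301.1) / (572913 − 572708) = -0.009268
∂h/∂y = (299.7 − 301.1) / (5464218 − 5464368) = +0.009333
Flow direction (−∇h) has components (+0.009268 E, -0.009333 N).
Azimuth = atan2(E, N) = atan2(+0.009268, -0.009333) = 135.2° ≈ 135°.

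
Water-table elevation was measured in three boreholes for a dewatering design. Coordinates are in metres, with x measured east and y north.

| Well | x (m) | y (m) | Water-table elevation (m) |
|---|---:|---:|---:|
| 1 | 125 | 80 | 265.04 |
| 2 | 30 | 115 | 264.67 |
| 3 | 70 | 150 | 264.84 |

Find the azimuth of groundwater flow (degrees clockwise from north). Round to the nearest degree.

Differences from 1: to 2 (Δx, Δy, Δh) = (-95, 35, -0.37); to 3 = (-55, 70, -0.20).
Solve a·Δx + b·Δy = Δh: det = (-95)·70 − (-55)·35 = -4725.
∂h/∂x = [(-0.37)·70 − (-0.20)·35] / -4725 = +0.004000
∂h/∂y = [(-95)·(-0.20) − (-55)·(-0.37)] / -4725 = +0.0002857
Flow direction (−∇h) has components (-0.004000 E, -0.0002857 N).
Azimuth = atan2(E, N) = atan2(-0.004000, -0.0002857) = 265.9° ≈ 266°.

266°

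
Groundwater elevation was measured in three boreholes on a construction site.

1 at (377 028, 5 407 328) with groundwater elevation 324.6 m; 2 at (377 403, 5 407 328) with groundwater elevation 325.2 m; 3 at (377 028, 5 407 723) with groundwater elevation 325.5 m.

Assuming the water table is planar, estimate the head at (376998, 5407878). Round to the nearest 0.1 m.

325.8 m

∂h/∂x = (325.2 − 324.6) / (377403 − 377028) = +0.001600
∂h/∂y = (325.5 − 324.6) / (5407723 − 5407328) = +0.002278
h(376998, 5407878) = 324.6 + (+0.001600)·(-30) + (+0.002278)·(550) = 324.6 -0.048 +1.253 = 325.805 m.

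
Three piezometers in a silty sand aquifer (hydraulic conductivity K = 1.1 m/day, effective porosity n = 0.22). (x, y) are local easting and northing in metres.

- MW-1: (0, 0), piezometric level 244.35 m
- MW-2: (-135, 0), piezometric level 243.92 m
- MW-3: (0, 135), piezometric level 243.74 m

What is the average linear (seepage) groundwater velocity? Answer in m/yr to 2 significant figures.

∂h/∂x = (243.92 − 244.35) / (-135 − 0) = +0.003185
∂h/∂y = (243.74 − 244.35) / (135 − 0) = -0.004519
|∇h| = √(0.003185² + -0.004519²) = 0.005529
Seepage velocity v = K·i/n = 1.1 × 0.005529 / 0.22 = 0.02765 m/day = 10.1 m/yr.

10 m/yr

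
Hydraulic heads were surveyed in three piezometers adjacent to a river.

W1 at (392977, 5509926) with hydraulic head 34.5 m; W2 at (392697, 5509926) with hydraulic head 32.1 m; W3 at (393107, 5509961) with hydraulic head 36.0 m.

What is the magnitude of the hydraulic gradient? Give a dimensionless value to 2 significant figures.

Differences from W1: to W2 (Δx, Δy, Δh) = (-280, 0, -2.4); to W3 = (130, 35, +1.5).
Solve a·Δx + b·Δy = Δh: det = (-280)·35 − 130·0 = -9800.
∂h/∂x = [(-2.4)·35 − (+1.5)·0] / -9800 = +0.008571
∂h/∂y = [(-280)·(+1.5) − 130·(-2.4)] / -9800 = +0.01102
|∇h| = √(0.008571² + 0.01102²) = 0.01396

0.014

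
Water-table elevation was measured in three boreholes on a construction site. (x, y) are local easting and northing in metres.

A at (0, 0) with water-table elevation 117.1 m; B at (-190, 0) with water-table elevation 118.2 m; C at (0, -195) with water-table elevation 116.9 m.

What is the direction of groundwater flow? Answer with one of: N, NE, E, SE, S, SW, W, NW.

∂h/∂x = (118.2 − 117.1) / (-190 − 0) = -0.005789
∂h/∂y = (116.9 − 117.1) / (-195 − 0) = +0.001026
Flow = −∇h = (+0.005789 east, -0.001026 north), which points east.

E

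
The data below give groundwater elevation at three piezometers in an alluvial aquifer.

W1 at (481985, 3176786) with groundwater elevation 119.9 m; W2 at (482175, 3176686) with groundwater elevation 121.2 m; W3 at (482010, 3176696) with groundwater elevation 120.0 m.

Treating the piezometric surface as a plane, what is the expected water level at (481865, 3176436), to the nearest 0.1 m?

118.7 m

With h = a·x + b·y + c and W1 as origin, the differences give:
  190·a + (-100)·b = +1.3
  25·a + (-90)·b = +0.1
Eliminate b (×(-90) and ×(-100), subtract): -14600·a = -107.00 → a = ∂h/∂x = +0.007329
Back-substitute: b = ∂h/∂y = +0.0009247.
h(481865, 3176436) = 119.9 + (+0.007329)·(-120) + (+0.0009247)·(-350) = 119.9 -0.879 -0.324 = 118.697 m.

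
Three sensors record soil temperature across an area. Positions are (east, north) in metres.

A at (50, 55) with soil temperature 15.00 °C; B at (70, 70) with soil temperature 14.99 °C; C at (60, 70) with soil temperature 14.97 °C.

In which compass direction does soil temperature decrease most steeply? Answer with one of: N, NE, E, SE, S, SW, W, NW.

Taking A as reference: B−A = (20, 15, -0.01); C−A = (10, 15, -0.03).
Solve a·Δx + b·Δy = ΔT: det = 20·15 − 10·15 = 150.
∂T/∂x = [(-0.01)·15 − (-0.03)·15] / 150 = +0.002000
∂T/∂y = [20·(-0.03) − 10·(-0.01)] / 150 = -0.003333
Steepest decrease is along −∇f = (-0.002000 E, +0.003333 N) → northwest.

NW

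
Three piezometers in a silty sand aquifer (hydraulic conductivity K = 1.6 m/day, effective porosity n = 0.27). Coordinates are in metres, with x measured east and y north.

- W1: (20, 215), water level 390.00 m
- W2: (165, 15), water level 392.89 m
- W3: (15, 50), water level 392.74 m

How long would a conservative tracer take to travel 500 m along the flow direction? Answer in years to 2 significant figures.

14 years

Differences from W1: to W2 (Δx, Δy, Δh) = (145, -200, +2.89); to W3 = (-5, -165, +2.74).
Solve a·Δx + b·Δy = Δh: det = 145·(-165) − (-5)·(-200) = -24925.
∂h/∂x = [(+2.89)·(-165) − (+2.74)·(-200)] / -24925 = -0.002855
∂h/∂y = [145·(+2.74) − (-5)·(+2.89)] / -24925 = -0.01652
|∇h| = √(-0.002855² + -0.01652²) = 0.01676
Seepage velocity v = K·i/n = 1.6 × 0.01676 / 0.27 = 0.09932 m/day.
t = 500 / 0.09932 = 5034 days = 13.8 years.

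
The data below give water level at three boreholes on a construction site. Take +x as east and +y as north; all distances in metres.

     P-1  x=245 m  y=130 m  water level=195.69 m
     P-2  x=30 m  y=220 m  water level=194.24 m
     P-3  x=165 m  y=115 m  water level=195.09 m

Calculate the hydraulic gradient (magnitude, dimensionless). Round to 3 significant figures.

0.00737

Three-point gradient (reference P-1): Δ to P-2 = (-215, 90, -1.45), Δ to P-3 = (-80, -15, -0.60).
∂h/∂x = +0.007266, ∂h/∂y = +0.001247 (det = 10425).
|∇h| = √(0.007266² + 0.001247²) = 0.007372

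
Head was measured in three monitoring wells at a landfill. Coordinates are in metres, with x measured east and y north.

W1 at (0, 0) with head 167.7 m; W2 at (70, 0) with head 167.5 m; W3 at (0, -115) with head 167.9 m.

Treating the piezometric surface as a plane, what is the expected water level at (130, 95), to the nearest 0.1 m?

∂h/∂x = (167.5 − 167.7) / (70 − 0) = -0.002857
∂h/∂y = (167.9 − 167.7) / (-115 − 0) = -0.001739
h(130, 95) = 167.7 + (-0.002857)·(130) + (-0.001739)·(95) = 167.7 -0.371 -0.165 = 167.163 m.

167.2 m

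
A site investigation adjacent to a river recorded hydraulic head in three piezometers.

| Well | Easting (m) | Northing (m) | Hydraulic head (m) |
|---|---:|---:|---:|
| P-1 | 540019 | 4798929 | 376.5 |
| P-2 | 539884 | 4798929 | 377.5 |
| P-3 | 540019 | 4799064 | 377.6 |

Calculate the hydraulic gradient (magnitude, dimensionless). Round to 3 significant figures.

0.0110

∂h/∂x = (377.5 − 376.5) / (539884 − 540019) = -0.007407
∂h/∂y = (377.6 − 376.5) / (4799064 − 4798929) = +0.008148
|∇h| = √(-0.007407² + 0.008148²) = 0.01101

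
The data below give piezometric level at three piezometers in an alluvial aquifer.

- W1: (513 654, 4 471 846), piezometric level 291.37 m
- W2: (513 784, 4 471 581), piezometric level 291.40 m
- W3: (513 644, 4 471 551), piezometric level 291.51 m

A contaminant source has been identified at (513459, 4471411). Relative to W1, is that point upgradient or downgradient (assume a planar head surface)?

With h = a·x + b·y + c and W1 as origin, the differences give:
  130·a + (-265)·b = +0.03
  (-10)·a + (-295)·b = +0.14
Eliminate b (×(-295) and ×(-265), subtract): -41000·a = 28.250 → a = ∂h/∂x = -0.0006890
Back-substitute: b = ∂h/∂y = -0.0004512.
Head at (513459, 4471411) = 291.37 + (-0.0006890)·(-195) + (-0.0004512)·(-435) = 291.70 m.
That is higher than the 291.37 m at W1, so the point is upgradient.

upgradient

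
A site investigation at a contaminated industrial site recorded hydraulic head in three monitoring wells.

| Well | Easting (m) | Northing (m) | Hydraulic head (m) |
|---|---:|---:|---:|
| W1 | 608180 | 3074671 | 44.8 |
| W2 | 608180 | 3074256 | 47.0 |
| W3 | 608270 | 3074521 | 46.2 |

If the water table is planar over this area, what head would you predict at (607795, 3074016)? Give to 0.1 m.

With h = a·x + b·y + c and W1 as origin, the differences give:
  0·a + (-415)·b = +2.2
  90·a + (-150)·b = +1.4
Eliminate b (×(-150) and ×(-415), subtract): 37350·a = 251.00 → a = ∂h/∂x = +0.006720
Back-substitute: b = ∂h/∂y = -0.005301.
h(607795, 3074016) = 44.8 + (+0.006720)·(-385) + (-0.005301)·(-655) = 44.8 -2.587 +3.472 = 45.685 m.

45.7 m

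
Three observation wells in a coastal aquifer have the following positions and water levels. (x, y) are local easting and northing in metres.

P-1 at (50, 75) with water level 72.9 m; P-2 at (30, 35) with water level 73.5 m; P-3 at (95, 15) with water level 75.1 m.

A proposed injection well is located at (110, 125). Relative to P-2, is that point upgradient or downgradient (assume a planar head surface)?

Taking P-1 as reference: P-2−P-1 = (-20, -40, +0.6); P-3−P-1 = (45, -60, +2.2).
Determinant of the coordinate differences = (-20)·(-60) − 45·(-40) = 3000.
∂h/∂x = [(+0.6)·(-60) − (+2.2)·(-40)] / 3000 = +0.01733
∂h/∂y = [(-20)·(+2.2) − 45·(+0.6)] / 3000 = -0.02367
Head at (110, 125) = 72.9 + (+0.01733)·(60) + (-0.02367)·(50) = 72.76 m.
That is lower than the 73.5 m at P-2, so the point is downgradient.

downgradient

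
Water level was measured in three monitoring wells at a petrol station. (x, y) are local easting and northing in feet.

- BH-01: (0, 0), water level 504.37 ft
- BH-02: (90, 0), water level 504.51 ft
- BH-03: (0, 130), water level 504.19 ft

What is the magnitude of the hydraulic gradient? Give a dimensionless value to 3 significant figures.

∂h/∂x = (504.51 − 504.37) / (90 − 0) = +0.001556
∂h/∂y = (504.19 − 504.37) / (130 − 0) = -0.001385
|∇h| = √(0.001556² + -0.001385²) = 0.002083

0.00208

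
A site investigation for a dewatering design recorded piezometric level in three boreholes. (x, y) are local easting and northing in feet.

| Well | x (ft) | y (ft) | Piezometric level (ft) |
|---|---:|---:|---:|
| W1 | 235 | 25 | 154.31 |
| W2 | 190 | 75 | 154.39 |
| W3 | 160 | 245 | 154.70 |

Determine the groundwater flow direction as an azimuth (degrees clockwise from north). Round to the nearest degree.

189°

Differences from W1: to W2 (Δx, Δy, Δh) = (-45, 50, +0.08); to W3 = (-75, 220, +0.39).
Solve a·Δx + b·Δy = Δh: det = (-45)·220 − (-75)·50 = -6150.
∂h/∂x = [(+0.08)·220 − (+0.39)·50] / -6150 = +0.0003089
∂h/∂y = [(-45)·(+0.39) − (-75)·(+0.08)] / -6150 = +0.001878
Flow direction (−∇h) has components (-0.0003089 E, -0.001878 N).
Azimuth = atan2(E, N) = atan2(-0.0003089, -0.001878) = 189.3° ≈ 189°.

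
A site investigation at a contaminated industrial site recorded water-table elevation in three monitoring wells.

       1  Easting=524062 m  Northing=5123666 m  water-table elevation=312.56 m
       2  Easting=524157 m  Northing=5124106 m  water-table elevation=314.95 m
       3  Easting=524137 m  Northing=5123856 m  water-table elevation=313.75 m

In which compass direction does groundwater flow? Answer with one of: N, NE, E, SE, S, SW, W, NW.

Three-point gradient (reference 1): Δ to 2 = (95, 440, +2.39), Δ to 3 = (75, 190, +1.19).
∂h/∂x = +0.004649, ∂h/∂y = +0.004428 (det = -14950).
Flow = −∇h = (-0.004649 east, -0.004428 north), which points southwest.

SW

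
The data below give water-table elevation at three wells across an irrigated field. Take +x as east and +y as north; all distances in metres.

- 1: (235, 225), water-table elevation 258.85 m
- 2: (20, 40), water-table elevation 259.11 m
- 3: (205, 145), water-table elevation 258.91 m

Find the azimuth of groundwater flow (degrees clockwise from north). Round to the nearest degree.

Three-point gradient (reference 1): Δ to 2 = (-215, -185, +0.26), Δ to 3 = (-30, -80, +0.06).
∂h/∂x = -0.0008326, ∂h/∂y = -0.0004378 (det = 11650).
Flow direction (−∇h) has components (+0.0008326 E, +0.0004378 N).
Azimuth = atan2(E, N) = atan2(+0.0008326, +0.0004378) = 62.3° ≈ 062°.

062°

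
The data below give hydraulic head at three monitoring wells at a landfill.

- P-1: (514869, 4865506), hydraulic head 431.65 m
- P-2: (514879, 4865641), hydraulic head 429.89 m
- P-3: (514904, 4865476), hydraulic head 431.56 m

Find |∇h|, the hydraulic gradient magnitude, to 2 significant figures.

0.018

Differences from P-1: to P-2 (Δx, Δy, Δh) = (10, 135, -1.76); to P-3 = (35, -30, -0.09).
Solve a·Δx + b·Δy = Δh: det = 10·(-30) − 35·135 = -5025.
∂h/∂x = [(-1.76)·(-30) − (-0.09)·135] / -5025 = -0.01293
∂h/∂y = [10·(-0.09) − 35·(-1.76)] / -5025 = -0.01208
|∇h| = √(-0.01293² + -0.01208²) = 0.01769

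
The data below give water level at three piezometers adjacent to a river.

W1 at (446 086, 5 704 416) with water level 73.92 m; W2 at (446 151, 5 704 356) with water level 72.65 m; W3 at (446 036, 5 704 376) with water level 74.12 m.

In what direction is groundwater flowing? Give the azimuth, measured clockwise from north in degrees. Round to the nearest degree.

129°

Differences from W1: to W2 (Δx, Δy, Δh) = (65, -60, -1.27); to W3 = (-50, -40, +0.20).
Solve a·Δx + b·Δy = Δh: det = 65·(-40) − (-50)·(-60) = -5600.
∂h/∂x = [(-1.27)·(-40) − (+0.20)·(-60)] / -5600 = -0.01121
∂h/∂y = [65·(+0.20) − (-50)·(-1.27)] / -5600 = +0.009018
Flow direction (−∇h) has components (+0.01121 E, -0.009018 N).
Azimuth = atan2(E, N) = atan2(+0.01121, -0.009018) = 128.8° ≈ 129°.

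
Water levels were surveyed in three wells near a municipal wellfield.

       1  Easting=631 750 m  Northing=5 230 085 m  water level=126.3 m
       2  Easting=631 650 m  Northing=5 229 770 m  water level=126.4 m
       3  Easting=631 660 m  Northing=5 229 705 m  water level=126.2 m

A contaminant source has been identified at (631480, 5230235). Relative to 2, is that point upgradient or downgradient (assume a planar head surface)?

upgradient

With h = a·x + b·y + c and 1 as origin, the differences give:
  (-100)·a + (-315)·b = +0.1
  (-90)·a + (-380)·b = -0.1
Eliminate b (×(-380) and ×(-315), subtract): 9650·a = -69.50 → a = ∂h/∂x = -0.007202
Back-substitute: b = ∂h/∂y = +0.001969.
Head at (631480, 5230235) = 126.3 + (-0.007202)·(-270) + (+0.001969)·(150) = 128.54 m.
That is higher than the 126.4 m at 2, so the point is upgradient.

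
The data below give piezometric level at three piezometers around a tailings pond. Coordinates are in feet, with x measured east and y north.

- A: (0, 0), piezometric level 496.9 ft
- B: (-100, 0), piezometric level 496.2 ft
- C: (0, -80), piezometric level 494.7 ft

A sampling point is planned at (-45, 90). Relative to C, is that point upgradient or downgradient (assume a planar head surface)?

upgradient

∂h/∂x = (496.2 − 496.9) / (-100 − 0) = +0.007000
∂h/∂y = (494.7 − 496.9) / (-80 − 0) = +0.02750
Head at (-45, 90) = 496.9 + (+0.007000)·(-45) + (+0.02750)·(90) = 499.06 ft.
That is higher than the 494.7 ft at C, so the point is upgradient.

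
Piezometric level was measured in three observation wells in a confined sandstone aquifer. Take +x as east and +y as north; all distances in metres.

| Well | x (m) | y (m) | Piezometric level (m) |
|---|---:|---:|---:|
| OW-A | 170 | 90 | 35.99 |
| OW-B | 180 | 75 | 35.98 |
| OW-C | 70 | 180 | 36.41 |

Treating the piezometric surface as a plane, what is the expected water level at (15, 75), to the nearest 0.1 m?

37.5 m

Taking OW-A as reference: OW-B−OW-A = (10, -15, -0.01); OW-C−OW-A = (-100, 90, +0.42).
Solve a·Δx + b·Δy = Δh: det = 10·90 − (-100)·(-15) = -600.
∂h/∂x = [(-0.01)·90 − (+0.42)·(-15)] / -600 = -0.009000
∂h/∂y = [10·(+0.42) − (-100)·(-0.01)] / -600 = -0.005333
h(15, 75) = 35.99 + (-0.009000)·(-155) + (-0.005333)·(-15) = 35.99 +1.395 +0.080 = 37.465 m.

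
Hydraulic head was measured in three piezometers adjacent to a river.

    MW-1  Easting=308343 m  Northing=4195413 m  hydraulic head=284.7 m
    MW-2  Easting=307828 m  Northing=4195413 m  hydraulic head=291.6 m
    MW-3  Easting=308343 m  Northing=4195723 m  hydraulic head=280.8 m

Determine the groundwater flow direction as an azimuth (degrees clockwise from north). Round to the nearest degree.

047°

∂h/∂x = (291.6 − 284.7) / (307828 − 308343) = -0.01340
∂h/∂y = (280.8 − 284.7) / (4195723 − 4195413) = -0.01258
Flow direction (−∇h) has components (+0.01340 E, +0.01258 N).
Azimuth = atan2(E, N) = atan2(+0.01340, +0.01258) = 46.8° ≈ 047°.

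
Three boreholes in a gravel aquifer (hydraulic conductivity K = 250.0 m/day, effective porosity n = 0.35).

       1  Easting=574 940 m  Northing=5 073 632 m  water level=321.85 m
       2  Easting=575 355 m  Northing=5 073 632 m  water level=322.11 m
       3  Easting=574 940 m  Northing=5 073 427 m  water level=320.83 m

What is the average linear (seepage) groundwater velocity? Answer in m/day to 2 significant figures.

3.6 m/day

∂h/∂x = (322.11 − 321.85) / (575355 − 574940) = +0.0006265
∂h/∂y = (320.83 − 321.85) / (5073427 − 5073632) = +0.004976
|∇h| = √(0.0006265² + 0.004976²) = 0.005015
Seepage velocity v = K·i/n = 250.0 × 0.005015 / 0.35 = 3.582 m/day.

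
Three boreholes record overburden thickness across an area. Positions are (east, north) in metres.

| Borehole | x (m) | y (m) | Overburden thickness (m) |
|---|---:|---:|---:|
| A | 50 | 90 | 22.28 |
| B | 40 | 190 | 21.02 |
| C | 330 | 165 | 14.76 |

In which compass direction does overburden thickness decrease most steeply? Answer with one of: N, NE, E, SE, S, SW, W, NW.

With d = a·x + b·y + c and A as origin, the differences give:
  (-10)·a + 100·b = -1.26
  280·a + 75·b = -7.52
Eliminate b (×75 and ×100, subtract): -28750·a = 657.500 → a = ∂d/∂x = -0.02287
Back-substitute: b = ∂d/∂y = -0.01489.
Steepest decrease is along −∇f = (+0.02287 E, +0.01489 N) → northeast.

NE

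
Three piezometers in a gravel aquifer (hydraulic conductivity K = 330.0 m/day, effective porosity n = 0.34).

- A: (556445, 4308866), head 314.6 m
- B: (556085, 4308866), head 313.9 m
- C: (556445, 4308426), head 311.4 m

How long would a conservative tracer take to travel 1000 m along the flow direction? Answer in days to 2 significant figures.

140 days

∂h/∂x = (313.9 − 314.6) / (556085 − 556445) = +0.001944
∂h/∂y = (311.4 − 314.6) / (4308426 − 4308866) = +0.007273
|∇h| = √(0.001944² + 0.007273²) = 0.007528
Seepage velocity v = K·i/n = 330.0 × 0.007528 / 0.34 = 7.307 m/day.
t = 1000 / 7.307 = 136.9 days.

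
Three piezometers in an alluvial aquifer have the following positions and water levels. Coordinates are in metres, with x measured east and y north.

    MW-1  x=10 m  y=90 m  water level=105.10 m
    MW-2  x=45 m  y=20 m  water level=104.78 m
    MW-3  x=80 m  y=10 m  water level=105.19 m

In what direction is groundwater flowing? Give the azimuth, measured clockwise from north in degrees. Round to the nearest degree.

Differences from MW-1: to MW-2 (Δx, Δy, Δh) = (35, -70, -0.32); to MW-3 = (70, -80, +0.09).
Determinant of the coordinate differences = 35·(-80) − 70·(-70) = 2100.
∂h/∂x = [(-0.32)·(-80) − (+0.09)·(-70)] / 2100 = +0.01519
∂h/∂y = [35·(+0.09) − 70·(-0.32)] / 2100 = +0.01217
Flow direction (−∇h) has components (-0.01519 E, -0.01217 N).
Azimuth = atan2(E, N) = atan2(-0.01519, -0.01217) = 231.3° ≈ 231°.

231°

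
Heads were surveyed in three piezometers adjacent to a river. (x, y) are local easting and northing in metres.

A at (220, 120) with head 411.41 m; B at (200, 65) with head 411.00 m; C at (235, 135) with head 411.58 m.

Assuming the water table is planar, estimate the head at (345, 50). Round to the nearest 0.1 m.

Three-point gradient (reference A): Δ to B = (-20, -55, -0.41), Δ to C = (15, 15, +0.17).
∂h/∂x = +0.006095, ∂h/∂y = +0.005238 (det = 525).
h(345, 50) = 411.41 + (+0.006095)·(125) + (+0.005238)·(-70) = 411.41 +0.762 -0.367 = 411.805 m.

411.8 m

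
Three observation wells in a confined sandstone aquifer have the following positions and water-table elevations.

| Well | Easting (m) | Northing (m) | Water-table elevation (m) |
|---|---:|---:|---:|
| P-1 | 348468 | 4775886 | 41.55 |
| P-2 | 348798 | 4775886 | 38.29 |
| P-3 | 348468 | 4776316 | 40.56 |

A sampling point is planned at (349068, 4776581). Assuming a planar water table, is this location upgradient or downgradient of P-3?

∂h/∂x = (38.29 − 41.55) / (348798 − 348468) = -0.009879
∂h/∂y = (40.56 − 41.55) / (4776316 − 4775886) = -0.002302
Head at (349068, 4776581) = 41.55 + (-0.009879)·(600) + (-0.002302)·(695) = 34.02 m.
That is lower than the 40.56 m at P-3, so the point is downgradient.

downgradient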